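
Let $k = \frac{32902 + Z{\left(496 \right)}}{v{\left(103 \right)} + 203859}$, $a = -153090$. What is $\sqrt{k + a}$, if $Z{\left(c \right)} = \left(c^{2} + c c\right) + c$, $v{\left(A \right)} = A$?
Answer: $\frac{5 i \sqrt{63685129859483}}{101981} \approx 391.26 i$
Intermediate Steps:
$Z{\left(c \right)} = c + 2 c^{2}$ ($Z{\left(c \right)} = \left(c^{2} + c^{2}\right) + c = 2 c^{2} + c = c + 2 c^{2}$)
$k = \frac{262715}{101981}$ ($k = \frac{32902 + 496 \left(1 + 2 \cdot 496\right)}{103 + 203859} = \frac{32902 + 496 \left(1 + 992\right)}{203962} = \left(32902 + 496 \cdot 993\right) \frac{1}{203962} = \left(32902 + 492528\right) \frac{1}{203962} = 525430 \cdot \frac{1}{203962} = \frac{262715}{101981} \approx 2.5761$)
$\sqrt{k + a} = \sqrt{\frac{262715}{101981} - 153090} = \sqrt{- \frac{15612008575}{101981}} = \frac{5 i \sqrt{63685129859483}}{101981}$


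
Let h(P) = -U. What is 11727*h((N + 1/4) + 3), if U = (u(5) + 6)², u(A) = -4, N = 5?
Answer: -46908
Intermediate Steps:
U = 4 (U = (-4 + 6)² = 2² = 4)
h(P) = -4 (h(P) = -1*4 = -4)
11727*h((N + 1/4) + 3) = 11727*(-4) = -46908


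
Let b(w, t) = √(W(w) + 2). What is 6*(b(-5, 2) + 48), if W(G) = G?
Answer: 288 + 6*I*√3 ≈ 288.0 + 10.392*I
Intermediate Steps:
b(w, t) = √(2 + w) (b(w, t) = √(w + 2) = √(2 + w))
6*(b(-5, 2) + 48) = 6*(√(2 - 5) + 48) = 6*(√(-3) + 48) = 6*(I*√3 + 48) = 6*(48 + I*√3) = 288 + 6*I*√3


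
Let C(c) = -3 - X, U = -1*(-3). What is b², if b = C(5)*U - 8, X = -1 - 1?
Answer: 121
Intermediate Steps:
U = 3
X = -2
C(c) = -1 (C(c) = -3 - 1*(-2) = -3 + 2 = -1)
b = -11 (b = -1*3 - 8 = -3 - 8 = -11)
b² = (-11)² = 121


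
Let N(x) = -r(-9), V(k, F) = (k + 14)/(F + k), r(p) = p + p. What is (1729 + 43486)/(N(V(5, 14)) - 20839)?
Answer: -45215/20821 ≈ -2.1716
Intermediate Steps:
r(p) = 2*p
V(k, F) = (14 + k)/(F + k)
N(x) = 18 (N(x) = -2*(-9) = -1*(-18) = 18)
(1729 + 43486)/(N(V(5, 14)) - 20839) = (1729 + 43486)/(18 - 20839) = 45215/(-20821) = 45215*(-1/20821) = -45215/20821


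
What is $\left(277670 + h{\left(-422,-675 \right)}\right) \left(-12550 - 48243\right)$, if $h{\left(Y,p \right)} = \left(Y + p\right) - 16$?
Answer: $-16812729701$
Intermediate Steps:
$h{\left(Y,p \right)} = -16 + Y + p$
$\left(277670 + h{\left(-422,-675 \right)}\right) \left(-12550 - 48243\right) = \left(277670 - 1113\right) \left(-12550 - 48243\right) = \left(277670 - 1113\right) \left(-60793\right) = 276557 \left(-60793\right) = -16812729701$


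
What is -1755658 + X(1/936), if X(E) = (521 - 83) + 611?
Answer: -1754609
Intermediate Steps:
X(E) = 1049 (X(E) = 438 + 611 = 1049)
-1755658 + X(1/936) = -1755658 + 1049 = -1754609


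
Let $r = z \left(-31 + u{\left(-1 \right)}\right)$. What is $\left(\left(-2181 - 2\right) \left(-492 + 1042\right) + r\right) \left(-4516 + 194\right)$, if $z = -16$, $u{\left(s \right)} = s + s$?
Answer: $5186927284$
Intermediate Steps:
$u{\left(s \right)} = 2 s$
$r = 528$ ($r = - 16 \left(-31 + 2 \left(-1\right)\right) = - 16 \left(-31 - 2\right) = \left(-16\right) \left(-33\right) = 528$)
$\left(\left(-2181 - 2\right) \left(-492 + 1042\right) + r\right) \left(-4516 + 194\right) = \left(\left(-2181 - 2\right) \left(-492 + 1042\right) + 528\right) \left(-4516 + 194\right) = \left(\left(-2181 - 2\right) 550 + 528\right) \left(-4322\right) = \left(\left(-2183\right) 550 + 528\right) \left(-4322\right) = \left(-1200650 + 528\right) \left(-4322\right) = \left(-1200122\right) \left(-4322\right) = 5186927284$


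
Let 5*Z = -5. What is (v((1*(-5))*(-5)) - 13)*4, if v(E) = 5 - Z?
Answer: -28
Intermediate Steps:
Z = -1 (Z = (⅕)*(-5) = -1)
v(E) = 6 (v(E) = 5 - 1*(-1) = 5 + 1 = 6)
(v((1*(-5))*(-5)) - 13)*4 = (6 - 13)*4 = -7*4 = -28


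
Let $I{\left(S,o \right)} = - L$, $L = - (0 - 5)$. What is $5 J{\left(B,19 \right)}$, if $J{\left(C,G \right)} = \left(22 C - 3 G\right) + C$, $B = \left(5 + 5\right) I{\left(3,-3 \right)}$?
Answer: $-6035$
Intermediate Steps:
$L = 5$ ($L = - (0 - 5) = \left(-1\right) \left(-5\right) = 5$)
$I{\left(S,o \right)} = -5$ ($I{\left(S,o \right)} = \left(-1\right) 5 = -5$)
$B = -50$ ($B = \left(5 + 5\right) \left(-5\right) = 10 \left(-5\right) = -50$)
$J{\left(C,G \right)} = - 3 G + 23 C$ ($J{\left(C,G \right)} = \left(- 3 G + 22 C\right) + C = - 3 G + 23 C$)
$5 J{\left(B,19 \right)} = 5 \left(\left(-3\right) 19 + 23 \left(-50\right)\right) = 5 \left(-57 - 1150\right) = 5 \left(-1207\right) = -6035$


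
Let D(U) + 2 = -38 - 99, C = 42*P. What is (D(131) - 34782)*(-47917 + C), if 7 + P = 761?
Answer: 567431329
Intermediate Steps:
P = 754 (P = -7 + 761 = 754)
C = 31668 (C = 42*754 = 31668)
D(U) = -139 (D(U) = -2 + (-38 - 99) = -2 - 137 = -139)
(D(131) - 34782)*(-47917 + C) = (-139 - 34782)*(-47917 + 31668) = -34921*(-16249) = 567431329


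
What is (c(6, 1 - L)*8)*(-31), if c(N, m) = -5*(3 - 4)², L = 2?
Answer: 1240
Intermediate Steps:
c(N, m) = -5 (c(N, m) = -5*(-1)² = -5*1 = -5)
(c(6, 1 - L)*8)*(-31) = -5*8*(-31) = -40*(-31) = 1240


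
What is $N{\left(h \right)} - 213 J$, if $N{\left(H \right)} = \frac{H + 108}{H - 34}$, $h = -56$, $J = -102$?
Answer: $\frac{977644}{45} \approx 21725.0$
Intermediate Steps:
$N{\left(H \right)} = \frac{108 + H}{-34 + H}$
$N{\left(h \right)} - 213 J = \frac{108 - 56}{-34 - 56} - 213 \left(-102\right) = \frac{1}{-90} \cdot 52 - -21726 = \left(- \frac{1}{90}\right) 52 + 21726 = - \frac{26}{45} + 21726 = \frac{977644}{45}$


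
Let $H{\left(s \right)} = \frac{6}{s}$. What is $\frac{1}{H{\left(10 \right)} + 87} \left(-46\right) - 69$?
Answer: $- \frac{15226}{219} \approx -69.525$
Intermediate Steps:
$\frac{1}{H{\left(10 \right)} + 87} \left(-46\right) - 69 = \frac{1}{\frac{6}{10} + 87} \left(-46\right) - 69 = \frac{1}{6 \cdot \frac{1}{10} + 87} \left(-46\right) - 69 = \frac{1}{\frac{3}{5} + 87} \left(-46\right) - 69 = \frac{1}{\frac{438}{5}} \left(-46\right) - 69 = \frac{5}{438} \left(-46\right) - 69 = - \frac{115}{219} - 69 = - \frac{15226}{219}$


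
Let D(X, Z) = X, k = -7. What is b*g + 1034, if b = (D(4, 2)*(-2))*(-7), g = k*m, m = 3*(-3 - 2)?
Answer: 6914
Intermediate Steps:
m = -15 (m = 3*(-5) = -15)
g = 105 (g = -7*(-15) = 105)
b = 56 (b = (4*(-2))*(-7) = -8*(-7) = 56)
b*g + 1034 = 56*105 + 1034 = 5880 + 1034 = 6914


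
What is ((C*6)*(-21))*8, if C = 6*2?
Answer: -12096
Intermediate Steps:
C = 12
((C*6)*(-21))*8 = ((12*6)*(-21))*8 = (72*(-21))*8 = -1512*8 = -12096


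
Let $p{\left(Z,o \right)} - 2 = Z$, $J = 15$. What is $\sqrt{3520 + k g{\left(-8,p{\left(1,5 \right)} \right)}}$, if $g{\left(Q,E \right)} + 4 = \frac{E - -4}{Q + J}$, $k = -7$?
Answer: $\sqrt{3541} \approx 59.506$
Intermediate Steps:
$p{\left(Z,o \right)} = 2 + Z$
$g{\left(Q,E \right)} = -4 + \frac{4 + E}{15 + Q}$ ($g{\left(Q,E \right)} = -4 + \frac{E - -4}{Q + 15} = -4 + \frac{E + 4}{15 + Q} = -4 + \frac{4 + E}{15 + Q}$)
$\sqrt{3520 + k g{\left(-8,p{\left(1,5 \right)} \right)}} = \sqrt{3520 - 7 \frac{-56 + \left(2 + 1\right) - -32}{15 - 8}} = \sqrt{3520 - 7 \frac{-56 + 3 + 32}{7}} = \sqrt{3520 - 7 \cdot \frac{1}{7} \left(-21\right)} = \sqrt{3520 - -21} = \sqrt{3520 + 21} = \sqrt{3541}$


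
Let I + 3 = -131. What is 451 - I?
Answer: 585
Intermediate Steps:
I = -134 (I = -3 - 131 = -134)
451 - I = 451 - 1*(-134) = 451 + 134 = 585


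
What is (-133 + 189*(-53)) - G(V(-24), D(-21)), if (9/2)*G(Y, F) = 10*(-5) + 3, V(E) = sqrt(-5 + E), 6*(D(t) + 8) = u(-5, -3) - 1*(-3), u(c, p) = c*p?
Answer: -91256/9 ≈ -10140.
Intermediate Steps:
D(t) = -5 (D(t) = -8 + (-5*(-3) - 1*(-3))/6 = -8 + (15 + 3)/6 = -8 + (1/6)*18 = -8 + 3 = -5)
G(Y, F) = -94/9 (G(Y, F) = 2*(10*(-5) + 3)/9 = 2*(-50 + 3)/9 = (2/9)*(-47) = -94/9)
(-133 + 189*(-53)) - G(V(-24), D(-21)) = (-133 + 189*(-53)) - 1*(-94/9) = (-133 - 10017) + 94/9 = -10150 + 94/9 = -91256/9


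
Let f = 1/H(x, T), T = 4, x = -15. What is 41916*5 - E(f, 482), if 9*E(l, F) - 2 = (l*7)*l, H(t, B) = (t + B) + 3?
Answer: 13413105/64 ≈ 2.0958e+5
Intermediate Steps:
H(t, B) = 3 + B + t (H(t, B) = (B + t) + 3 = 3 + B + t)
f = -⅛ (f = 1/(3 + 4 - 15) = 1/(-8) = -⅛ ≈ -0.12500)
E(l, F) = 2/9 + 7*l²/9 (E(l, F) = 2/9 + ((l*7)*l)/9 = 2/9 + ((7*l)*l)/9 = 2/9 + (7*l²)/9 = 2/9 + 7*l²/9)
41916*5 - E(f, 482) = 41916*5 - (2/9 + 7*(-⅛)²/9) = 209580 - (2/9 + (7/9)*(1/64)) = 209580 - (2/9 + 7/576) = 209580 - 1*15/64 = 209580 - 15/64 = 13413105/64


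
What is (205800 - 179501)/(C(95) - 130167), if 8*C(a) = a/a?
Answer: -12376/61255 ≈ -0.20204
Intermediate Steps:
C(a) = 1/8 (C(a) = (a/a)/8 = (1/8)*1 = 1/8)
(205800 - 179501)/(C(95) - 130167) = (205800 - 179501)/(1/8 - 130167) = 26299/(-1041335/8) = 26299*(-8/1041335) = -12376/61255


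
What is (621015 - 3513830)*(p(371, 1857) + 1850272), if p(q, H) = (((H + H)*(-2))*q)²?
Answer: -21969105574737913040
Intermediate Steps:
p(q, H) = 16*H²*q² (p(q, H) = (((2*H)*(-2))*q)² = ((-4*H)*q)² = (-4*H*q)² = 16*H²*q²)
(621015 - 3513830)*(p(371, 1857) + 1850272) = (621015 - 3513830)*(16*1857²*371² + 1850272) = -2892815*(16*3448449*137641 + 1850272) = -2892815*(7594367500944 + 1850272) = -2892815*7594369351216 = -21969105574737913040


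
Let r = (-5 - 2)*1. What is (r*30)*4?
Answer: -840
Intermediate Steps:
r = -7 (r = -7*1 = -7)
(r*30)*4 = -7*30*4 = -210*4 = -840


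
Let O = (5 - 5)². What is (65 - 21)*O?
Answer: 0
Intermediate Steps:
O = 0 (O = 0² = 0)
(65 - 21)*O = (65 - 21)*0 = 44*0 = 0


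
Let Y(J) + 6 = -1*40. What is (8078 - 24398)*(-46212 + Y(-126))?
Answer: 754930560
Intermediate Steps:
Y(J) = -46 (Y(J) = -6 - 1*40 = -6 - 40 = -46)
(8078 - 24398)*(-46212 + Y(-126)) = (8078 - 24398)*(-46212 - 46) = -16320*(-46258) = 754930560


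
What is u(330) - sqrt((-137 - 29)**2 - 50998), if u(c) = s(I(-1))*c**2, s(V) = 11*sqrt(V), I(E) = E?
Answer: I*(1197900 - sqrt(23442)) ≈ 1.1977e+6*I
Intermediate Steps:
u(c) = 11*I*c**2 (u(c) = (11*sqrt(-1))*c**2 = (11*I)*c**2 = 11*I*c**2)
u(330) - sqrt((-137 - 29)**2 - 50998) = 11*I*330**2 - sqrt((-137 - 29)**2 - 50998) = 11*I*108900 - sqrt((-166)**2 - 50998) = 1197900*I - sqrt(27556 - 50998) = 1197900*I - sqrt(-23442) = 1197900*I - I*sqrt(23442)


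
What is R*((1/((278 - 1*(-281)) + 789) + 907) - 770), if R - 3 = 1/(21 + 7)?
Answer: 15697545/37744 ≈ 415.90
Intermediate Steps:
R = 85/28 (R = 3 + 1/(21 + 7) = 3 + 1/28 = 85/28 ≈ 3.0357)
R*((1/((278 - 1*(-281)) + 789) + 907) - 770) = 85*((1/((278 - 1*(-281)) + 789) + 907) - 770)/28 = 85*((1/((278 + 281) + 789) + 907) - 770)/28 = 85*((1/(559 + 789) + 907) - 770)/28 = 85*((1/1348 + 907) - 770)/28 = 85*(1222637/1348 - 770)/28 = (85/28)*(184677/1348) = 15697545/37744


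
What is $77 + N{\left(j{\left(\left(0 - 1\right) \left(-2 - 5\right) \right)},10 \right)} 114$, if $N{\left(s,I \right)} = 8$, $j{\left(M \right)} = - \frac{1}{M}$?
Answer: $989$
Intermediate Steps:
$77 + N{\left(j{\left(\left(0 - 1\right) \left(-2 - 5\right) \right)},10 \right)} 114 = 77 + 8 \cdot 114 = 77 + 912 = 989$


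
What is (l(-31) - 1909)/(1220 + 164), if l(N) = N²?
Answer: -237/346 ≈ -0.68497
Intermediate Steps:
(l(-31) - 1909)/(1220 + 164) = ((-31)² - 1909)/(1220 + 164) = (961 - 1909)/1384 = -948*1/1384 = -237/346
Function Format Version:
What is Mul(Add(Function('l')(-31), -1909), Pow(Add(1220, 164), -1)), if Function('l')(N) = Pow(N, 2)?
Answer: Rational(-237, 346) ≈ -0.68497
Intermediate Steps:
Mul(Add(Function('l')(-31), -1909), Pow(Add(1220, 164), -1)) = Mul(Add(Pow(-31, 2), -1909), Pow(Add(1220, 164), -1)) = Mul(Add(961, -1909), Pow(1384, -1)) = Mul(-948, Rational(1, 1384)) = Rational(-237, 346)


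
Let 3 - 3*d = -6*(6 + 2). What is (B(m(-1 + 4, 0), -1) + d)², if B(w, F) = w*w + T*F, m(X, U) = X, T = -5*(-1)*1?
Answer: 441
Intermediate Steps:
T = 5 (T = 5*1 = 5)
d = 17 (d = 1 - (-2)*(6 + 2) = 1 - (-2)*8 = 1 - ⅓*(-48) = 1 + 16 = 17)
B(w, F) = w² + 5*F (B(w, F) = w*w + 5*F = w² + 5*F)
(B(m(-1 + 4, 0), -1) + d)² = (((-1 + 4)² + 5*(-1)) + 17)² = ((3² - 5) + 17)² = ((9 - 5) + 17)² = (4 + 17)² = 21² = 441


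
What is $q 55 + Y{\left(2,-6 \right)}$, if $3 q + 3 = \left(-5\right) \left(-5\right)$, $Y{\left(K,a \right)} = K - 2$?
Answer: $\frac{1210}{3} \approx 403.33$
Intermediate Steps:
$Y{\left(K,a \right)} = -2 + K$ ($Y{\left(K,a \right)} = K - 2 = -2 + K$)
$q = \frac{22}{3}$ ($q = -1 + \frac{\left(-5\right) \left(-5\right)}{3} = -1 + \frac{1}{3} \cdot 25 = -1 + \frac{25}{3} = \frac{22}{3} \approx 7.3333$)
$q 55 + Y{\left(2,-6 \right)} = \frac{22}{3} \cdot 55 + \left(-2 + 2\right) = \frac{1210}{3} + 0 = \frac{1210}{3}$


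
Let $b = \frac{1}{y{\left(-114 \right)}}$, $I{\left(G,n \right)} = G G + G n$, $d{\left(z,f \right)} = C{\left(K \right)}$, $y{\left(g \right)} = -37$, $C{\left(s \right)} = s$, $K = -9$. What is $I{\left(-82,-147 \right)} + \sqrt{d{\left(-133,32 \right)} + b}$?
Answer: $18778 + \frac{i \sqrt{12358}}{37} \approx 18778.0 + 3.0045 i$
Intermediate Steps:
$d{\left(z,f \right)} = -9$
$I{\left(G,n \right)} = G^{2} + G n$
$b = - \frac{1}{37}$ ($b = \frac{1}{-37} = - \frac{1}{37} \approx -0.027027$)
$I{\left(-82,-147 \right)} + \sqrt{d{\left(-133,32 \right)} + b} = - 82 \left(-82 - 147\right) + \sqrt{-9 - \frac{1}{37}} = \left(-82\right) \left(-229\right) + \sqrt{- \frac{334}{37}} = 18778 + \frac{i \sqrt{12358}}{37}$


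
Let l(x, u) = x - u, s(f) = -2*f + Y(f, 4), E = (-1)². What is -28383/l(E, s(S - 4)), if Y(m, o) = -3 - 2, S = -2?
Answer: 9461/2 ≈ 4730.5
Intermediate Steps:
E = 1
Y(m, o) = -5
s(f) = -5 - 2*f (s(f) = -2*f - 5 = -5 - 2*f)
-28383/l(E, s(S - 4)) = -28383/(1 - (-5 - 2*(-2 - 4))) = -28383/(1 - (-5 - 2*(-6))) = -28383/(1 - (-5 + 12)) = -28383/(1 - 1*7) = -28383/(1 - 7) = -28383/(-6) = -28383*(-⅙) = 9461/2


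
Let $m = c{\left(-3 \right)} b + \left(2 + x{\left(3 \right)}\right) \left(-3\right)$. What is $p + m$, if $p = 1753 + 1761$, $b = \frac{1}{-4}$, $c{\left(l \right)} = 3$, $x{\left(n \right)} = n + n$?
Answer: $\frac{13957}{4} \approx 3489.3$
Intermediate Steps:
$x{\left(n \right)} = 2 n$
$b = - \frac{1}{4} \approx -0.25$
$p = 3514$
$m = - \frac{99}{4}$ ($m = 3 \left(- \frac{1}{4}\right) + \left(2 + 2 \cdot 3\right) \left(-3\right) = - \frac{3}{4} + \left(2 + 6\right) \left(-3\right) = - \frac{3}{4} + 8 \left(-3\right) = - \frac{3}{4} - 24 = - \frac{99}{4} \approx -24.75$)
$p + m = 3514 - \frac{99}{4} = \frac{13957}{4}$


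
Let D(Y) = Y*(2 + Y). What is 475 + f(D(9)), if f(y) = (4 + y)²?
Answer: 11084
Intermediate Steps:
475 + f(D(9)) = 475 + (4 + 9*(2 + 9))² = 475 + (4 + 9*11)² = 475 + (4 + 99)² = 475 + 103² = 475 + 10609 = 11084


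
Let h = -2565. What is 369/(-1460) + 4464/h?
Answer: -33173/16644 ≈ -1.9931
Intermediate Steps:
369/(-1460) + 4464/h = 369/(-1460) + 4464/(-2565) = 369*(-1/1460) + 4464*(-1/2565) = -369/1460 - 496/285 = -33173/16644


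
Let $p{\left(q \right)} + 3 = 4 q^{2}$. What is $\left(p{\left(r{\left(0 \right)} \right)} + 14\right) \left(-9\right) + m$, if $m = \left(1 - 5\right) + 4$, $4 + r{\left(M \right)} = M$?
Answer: $-675$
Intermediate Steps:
$r{\left(M \right)} = -4 + M$
$p{\left(q \right)} = -3 + 4 q^{2}$
$m = 0$ ($m = -4 + 4 = 0$)
$\left(p{\left(r{\left(0 \right)} \right)} + 14\right) \left(-9\right) + m = \left(\left(-3 + 4 \left(-4 + 0\right)^{2}\right) + 14\right) \left(-9\right) + 0 = \left(\left(-3 + 4 \left(-4\right)^{2}\right) + 14\right) \left(-9\right) + 0 = \left(\left(-3 + 4 \cdot 16\right) + 14\right) \left(-9\right) + 0 = \left(\left(-3 + 64\right) + 14\right) \left(-9\right) + 0 = \left(61 + 14\right) \left(-9\right) + 0 = 75 \left(-9\right) + 0 = -675 + 0 = -675$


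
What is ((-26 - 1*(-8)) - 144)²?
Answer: 26244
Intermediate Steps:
((-26 - 1*(-8)) - 144)² = ((-26 + 8) - 144)² = (-18 - 144)² = (-162)² = 26244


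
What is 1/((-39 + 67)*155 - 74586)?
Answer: -1/70246 ≈ -1.4236e-5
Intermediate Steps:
1/((-39 + 67)*155 - 74586) = 1/(28*155 - 74586) = 1/(4340 - 74586) = 1/(-70246) = -1/70246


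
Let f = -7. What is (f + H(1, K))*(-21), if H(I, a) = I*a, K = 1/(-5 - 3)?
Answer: 1197/8 ≈ 149.63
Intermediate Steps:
K = -1/8 (K = 1/(-8) = -1/8 ≈ -0.12500)
(f + H(1, K))*(-21) = (-7 + 1*(-1/8))*(-21) = (-7 - 1/8)*(-21) = -57/8*(-21) = 1197/8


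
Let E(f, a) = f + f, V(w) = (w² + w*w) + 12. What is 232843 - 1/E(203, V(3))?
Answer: 94534257/406 ≈ 2.3284e+5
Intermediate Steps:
V(w) = 12 + 2*w² (V(w) = (w² + w²) + 12 = 2*w² + 12 = 12 + 2*w²)
E(f, a) = 2*f
232843 - 1/E(203, V(3)) = 232843 - 1/(2*203) = 232843 - 1/406 = 94534257/406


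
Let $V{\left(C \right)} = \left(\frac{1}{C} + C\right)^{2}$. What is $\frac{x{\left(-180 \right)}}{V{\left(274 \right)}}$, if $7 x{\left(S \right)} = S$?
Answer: $- \frac{13513680}{39455891503} \approx -0.0003425$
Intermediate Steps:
$x{\left(S \right)} = \frac{S}{7}$
$V{\left(C \right)} = \left(C + \frac{1}{C}\right)^{2}$
$\frac{x{\left(-180 \right)}}{V{\left(274 \right)}} = \frac{\frac{1}{7} \left(-180\right)}{\frac{1}{75076} \left(1 + 274^{2}\right)^{2}} = - \frac{180}{7 \frac{\left(1 + 75076\right)^{2}}{75076}} = - \frac{180}{7 \frac{75077^{2}}{75076}} = - \frac{180}{7 \cdot \frac{1}{75076} \cdot 5636555929} = - \frac{180}{7 \cdot \frac{5636555929}{75076}} = \left(- \frac{180}{7}\right) \frac{75076}{5636555929} = - \frac{13513680}{39455891503}$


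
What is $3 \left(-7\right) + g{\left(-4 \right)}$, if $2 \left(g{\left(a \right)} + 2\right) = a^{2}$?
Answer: $-15$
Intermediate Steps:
$g{\left(a \right)} = -2 + \frac{a^{2}}{2}$
$3 \left(-7\right) + g{\left(-4 \right)} = 3 \left(-7\right) - \left(2 - \frac{\left(-4\right)^{2}}{2}\right) = -21 + \left(-2 + \frac{1}{2} \cdot 16\right) = -21 + \left(-2 + 8\right) = -21 + 6 = -15$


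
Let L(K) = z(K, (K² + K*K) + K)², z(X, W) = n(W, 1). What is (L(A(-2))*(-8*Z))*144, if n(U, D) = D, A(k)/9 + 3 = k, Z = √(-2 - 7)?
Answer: -3456*I ≈ -3456.0*I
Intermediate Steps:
Z = 3*I (Z = √(-9) = 3*I ≈ 3.0*I)
A(k) = -27 + 9*k
z(X, W) = 1
L(K) = 1 (L(K) = 1² = 1)
(L(A(-2))*(-8*Z))*144 = (1*(-24*I))*144 = -24*I*144 = -3456*I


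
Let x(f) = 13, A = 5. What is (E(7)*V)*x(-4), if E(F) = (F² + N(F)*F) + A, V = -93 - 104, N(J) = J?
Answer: -263783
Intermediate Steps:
V = -197
E(F) = 5 + 2*F² (E(F) = (F² + F*F) + 5 = (F² + F²) + 5 = 2*F² + 5 = 5 + 2*F²)
(E(7)*V)*x(-4) = ((5 + 2*7²)*(-197))*13 = ((5 + 2*49)*(-197))*13 = ((5 + 98)*(-197))*13 = (103*(-197))*13 = -20291*13 = -263783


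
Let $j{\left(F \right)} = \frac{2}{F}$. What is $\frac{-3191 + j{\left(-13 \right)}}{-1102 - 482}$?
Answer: $\frac{41485}{20592} \approx 2.0146$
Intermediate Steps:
$\frac{-3191 + j{\left(-13 \right)}}{-1102 - 482} = \frac{-3191 + \frac{2}{-13}}{-1102 - 482} = \frac{-3191 + 2 \left(- \frac{1}{13}\right)}{-1584} = \left(-3191 - \frac{2}{13}\right) \left(- \frac{1}{1584}\right) = \left(- \frac{41485}{13}\right) \left(- \frac{1}{1584}\right) = \frac{41485}{20592}$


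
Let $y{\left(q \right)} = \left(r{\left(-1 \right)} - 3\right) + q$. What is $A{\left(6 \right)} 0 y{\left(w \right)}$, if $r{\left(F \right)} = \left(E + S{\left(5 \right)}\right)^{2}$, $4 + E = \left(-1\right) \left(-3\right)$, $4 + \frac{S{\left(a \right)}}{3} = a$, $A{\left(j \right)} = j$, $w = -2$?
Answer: $0$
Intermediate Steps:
$S{\left(a \right)} = -12 + 3 a$
$E = -1$ ($E = -4 - -3 = -4 + 3 = -1$)
$r{\left(F \right)} = 4$ ($r{\left(F \right)} = \left(-1 + \left(-12 + 3 \cdot 5\right)\right)^{2} = \left(-1 + \left(-12 + 15\right)\right)^{2} = \left(-1 + 3\right)^{2} = 2^{2} = 4$)
$y{\left(q \right)} = 1 + q$ ($y{\left(q \right)} = \left(4 - 3\right) + q = 1 + q$)
$A{\left(6 \right)} 0 y{\left(w \right)} = 6 \cdot 0 \left(1 - 2\right) = 0 \left(-1\right) = 0$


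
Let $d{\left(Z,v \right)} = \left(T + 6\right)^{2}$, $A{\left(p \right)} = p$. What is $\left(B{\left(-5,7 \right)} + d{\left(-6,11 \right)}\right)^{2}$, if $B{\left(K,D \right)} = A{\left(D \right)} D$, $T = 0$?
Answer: $7225$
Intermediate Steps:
$d{\left(Z,v \right)} = 36$ ($d{\left(Z,v \right)} = \left(0 + 6\right)^{2} = 6^{2} = 36$)
$B{\left(K,D \right)} = D^{2}$ ($B{\left(K,D \right)} = D D = D^{2}$)
$\left(B{\left(-5,7 \right)} + d{\left(-6,11 \right)}\right)^{2} = \left(7^{2} + 36\right)^{2} = \left(49 + 36\right)^{2} = 85^{2} = 7225$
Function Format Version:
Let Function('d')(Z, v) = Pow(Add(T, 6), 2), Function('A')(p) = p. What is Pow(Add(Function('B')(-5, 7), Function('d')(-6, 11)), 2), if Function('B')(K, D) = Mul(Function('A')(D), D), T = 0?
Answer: 7225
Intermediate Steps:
Function('d')(Z, v) = 36 (Function('d')(Z, v) = Pow(Add(0, 6), 2) = Pow(6, 2) = 36)
Function('B')(K, D) = Pow(D, 2) (Function('B')(K, D) = Mul(D, D) = Pow(D, 2))
Pow(Add(Function('B')(-5, 7), Function('d')(-6, 11)), 2) = Pow(Add(Pow(7, 2), 36), 2) = Pow(Add(49, 36), 2) = Pow(85, 2) = 7225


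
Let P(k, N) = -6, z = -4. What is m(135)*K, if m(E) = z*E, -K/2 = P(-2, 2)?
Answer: -6480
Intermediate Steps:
K = 12 (K = -2*(-6) = 12)
m(E) = -4*E
m(135)*K = -4*135*12 = -540*12 = -6480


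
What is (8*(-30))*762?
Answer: -182880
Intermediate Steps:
(8*(-30))*762 = -240*762 = -182880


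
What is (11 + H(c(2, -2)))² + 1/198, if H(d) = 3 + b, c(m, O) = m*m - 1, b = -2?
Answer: 28513/198 ≈ 144.01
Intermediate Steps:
c(m, O) = -1 + m² (c(m, O) = m² - 1 = -1 + m²)
H(d) = 1 (H(d) = 3 - 2 = 1)
(11 + H(c(2, -2)))² + 1/198 = (11 + 1)² + 1/198 = 12² + 1/198 = 144 + 1/198 = 28513/198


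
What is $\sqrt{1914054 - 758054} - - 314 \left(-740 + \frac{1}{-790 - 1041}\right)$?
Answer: $- \frac{425451474}{1831} + 340 \sqrt{10} \approx -2.3129 \cdot 10^{5}$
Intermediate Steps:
$\sqrt{1914054 - 758054} - - 314 \left(-740 + \frac{1}{-790 - 1041}\right) = \sqrt{1156000} - - 314 \left(-740 + \frac{1}{-1831}\right) = 340 \sqrt{10} - - 314 \left(-740 - \frac{1}{1831}\right) = 340 \sqrt{10} - \left(-314\right) \left(- \frac{1354941}{1831}\right) = 340 \sqrt{10} - \frac{425451474}{1831} = - \frac{425451474}{1831} + 340 \sqrt{10}$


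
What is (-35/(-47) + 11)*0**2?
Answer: 0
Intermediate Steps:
(-35/(-47) + 11)*0**2 = (-35*(-1/47) + 11)*0 = (35/47 + 11)*0 = (552/47)*0 = 0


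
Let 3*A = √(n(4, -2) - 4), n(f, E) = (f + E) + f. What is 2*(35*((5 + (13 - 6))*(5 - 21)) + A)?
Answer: -13440 + 2*√2/3 ≈ -13439.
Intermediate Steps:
n(f, E) = E + 2*f (n(f, E) = (E + f) + f = E + 2*f)
A = √2/3 (A = √((-2 + 2*4) - 4)/3 = √((-2 + 8) - 4)/3 = √(6 - 4)/3 = √2/3 ≈ 0.47140)
2*(35*((5 + (13 - 6))*(5 - 21)) + A) = 2*(35*((5 + (13 - 6))*(5 - 21)) + √2/3) = 2*(35*((5 + 7)*(-16)) + √2/3) = 2*(35*(12*(-16)) + √2/3) = 2*(35*(-192) + √2/3) = 2*(-6720 + √2/3) = -13440 + 2*√2/3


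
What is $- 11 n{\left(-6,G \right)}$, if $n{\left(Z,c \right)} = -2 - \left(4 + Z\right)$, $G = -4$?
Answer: $0$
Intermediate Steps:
$n{\left(Z,c \right)} = -6 - Z$ ($n{\left(Z,c \right)} = -2 - \left(4 + Z\right) = -6 - Z$)
$- 11 n{\left(-6,G \right)} = - 11 \left(-6 - -6\right) = - 11 \left(-6 + 6\right) = \left(-11\right) 0 = 0$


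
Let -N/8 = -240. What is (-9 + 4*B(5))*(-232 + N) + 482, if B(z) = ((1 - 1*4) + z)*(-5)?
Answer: -82230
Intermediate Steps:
N = 1920 (N = -8*(-240) = 1920)
B(z) = 15 - 5*z (B(z) = ((1 - 4) + z)*(-5) = (-3 + z)*(-5) = 15 - 5*z)
(-9 + 4*B(5))*(-232 + N) + 482 = (-9 + 4*(15 - 5*5))*(-232 + 1920) + 482 = (-9 + 4*(15 - 25))*1688 + 482 = (-9 + 4*(-10))*1688 + 482 = (-9 - 40)*1688 + 482 = -49*1688 + 482 = -82712 + 482 = -82230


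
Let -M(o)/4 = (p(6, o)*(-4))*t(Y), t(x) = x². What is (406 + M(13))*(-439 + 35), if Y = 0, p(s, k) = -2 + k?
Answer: -164024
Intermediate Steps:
M(o) = 0 (M(o) = -4*(-2 + o)*(-4)*0² = -4*(8 - 4*o)*0 = -4*0 = 0)
(406 + M(13))*(-439 + 35) = (406 + 0)*(-439 + 35) = 406*(-404) = -164024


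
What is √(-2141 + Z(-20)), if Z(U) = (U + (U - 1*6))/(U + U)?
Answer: I*√213985/10 ≈ 46.259*I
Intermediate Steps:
Z(U) = (-6 + 2*U)/(2*U) (Z(U) = (U + (U - 6))/((2*U)) = (U + (-6 + U))*(1/(2*U)) = (-6 + 2*U)*(1/(2*U)) = (-6 + 2*U)/(2*U))
√(-2141 + Z(-20)) = √(-2141 + (-3 - 20)/(-20)) = √(-2141 - 1/20*(-23)) = √(-2141 + 23/20) = √(-42797/20) = I*√213985/10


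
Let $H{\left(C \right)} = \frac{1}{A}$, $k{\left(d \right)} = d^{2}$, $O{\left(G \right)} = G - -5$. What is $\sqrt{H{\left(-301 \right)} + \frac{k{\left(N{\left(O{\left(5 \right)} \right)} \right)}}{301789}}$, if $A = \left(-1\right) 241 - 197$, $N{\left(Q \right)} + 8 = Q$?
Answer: $\frac{i \sqrt{39659965392534}}{132183582} \approx 0.047643 i$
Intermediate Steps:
$O{\left(G \right)} = 5 + G$ ($O{\left(G \right)} = G + 5 = 5 + G$)
$N{\left(Q \right)} = -8 + Q$
$A = -438$ ($A = -241 - 197 = -438$)
$H{\left(C \right)} = - \frac{1}{438}$ ($H{\left(C \right)} = \frac{1}{-438} = - \frac{1}{438}$)
$\sqrt{H{\left(-301 \right)} + \frac{k{\left(N{\left(O{\left(5 \right)} \right)} \right)}}{301789}} = \sqrt{- \frac{1}{438} + \frac{\left(-8 + \left(5 + 5\right)\right)^{2}}{301789}} = \sqrt{- \frac{1}{438} + \left(-8 + 10\right)^{2} \cdot \frac{1}{301789}} = \sqrt{- \frac{1}{438} + 2^{2} \cdot \frac{1}{301789}} = \sqrt{- \frac{1}{438} + 4 \cdot \frac{1}{301789}} = \sqrt{- \frac{1}{438} + \frac{4}{301789}} = \sqrt{- \frac{300037}{132183582}} = \frac{i \sqrt{39659965392534}}{132183582}$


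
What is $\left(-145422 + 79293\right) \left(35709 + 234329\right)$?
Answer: $-17857342902$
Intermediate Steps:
$\left(-145422 + 79293\right) \left(35709 + 234329\right) = \left(-66129\right) 270038 = -17857342902$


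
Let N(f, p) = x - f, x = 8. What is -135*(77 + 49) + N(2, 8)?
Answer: -17004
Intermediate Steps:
N(f, p) = 8 - f
-135*(77 + 49) + N(2, 8) = -135*(77 + 49) + (8 - 1*2) = -135*126 + (8 - 2) = -17010 + 6 = -17004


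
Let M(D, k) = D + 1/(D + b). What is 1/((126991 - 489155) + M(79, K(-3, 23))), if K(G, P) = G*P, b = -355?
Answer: -276/99935461 ≈ -2.7618e-6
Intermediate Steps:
M(D, k) = D + 1/(-355 + D) (M(D, k) = D + 1/(D - 355) = D + 1/(-355 + D))
1/((126991 - 489155) + M(79, K(-3, 23))) = 1/((126991 - 489155) + (1 + 79**2 - 355*79)/(-355 + 79)) = 1/(-362164 + (1 + 6241 - 28045)/(-276)) = 1/(-362164 - 1/276*(-21803)) = 1/(-362164 + 21803/276) = 1/(-99935461/276) = -276/99935461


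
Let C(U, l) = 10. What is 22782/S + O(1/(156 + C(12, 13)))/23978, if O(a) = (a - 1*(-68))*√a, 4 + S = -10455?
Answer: -22782/10459 + 11289*√166/660737768 ≈ -2.1780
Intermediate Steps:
S = -10459 (S = -4 - 10455 = -10459)
O(a) = √a*(68 + a) (O(a) = (a + 68)*√a = (68 + a)*√a = √a*(68 + a))
22782/S + O(1/(156 + C(12, 13)))/23978 = 22782/(-10459) + (√(1/(156 + 10))*(68 + 1/(156 + 10)))/23978 = 22782*(-1/10459) + (√(1/166)*(68 + 1/166))*(1/23978) = -22782/10459 + (√(1/166)*(68 + 1/166))*(1/23978) = -22782/10459 + ((√166/166)*(11289/166))*(1/23978) = -22782/10459 + (11289*√166/27556)*(1/23978) = -22782/10459 + 11289*√166/660737768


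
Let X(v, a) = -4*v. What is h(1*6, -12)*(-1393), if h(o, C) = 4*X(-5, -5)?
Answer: -111440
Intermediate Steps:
h(o, C) = 80 (h(o, C) = 4*(-4*(-5)) = 4*20 = 80)
h(1*6, -12)*(-1393) = 80*(-1393) = -111440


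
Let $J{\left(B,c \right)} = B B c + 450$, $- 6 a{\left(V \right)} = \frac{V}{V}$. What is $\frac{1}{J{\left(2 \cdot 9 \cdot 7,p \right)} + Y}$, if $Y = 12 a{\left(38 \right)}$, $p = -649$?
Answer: $- \frac{1}{10303076} \approx -9.7058 \cdot 10^{-8}$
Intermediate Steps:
$a{\left(V \right)} = - \frac{1}{6}$ ($a{\left(V \right)} = - \frac{V \frac{1}{V}}{6} = \left(- \frac{1}{6}\right) 1 = - \frac{1}{6}$)
$J{\left(B,c \right)} = 450 + c B^{2}$ ($J{\left(B,c \right)} = B^{2} c + 450 = c B^{2} + 450 = 450 + c B^{2}$)
$Y = -2$ ($Y = 12 \left(- \frac{1}{6}\right) = -2$)
$\frac{1}{J{\left(2 \cdot 9 \cdot 7,p \right)} + Y} = \frac{1}{\left(450 - 649 \left(2 \cdot 9 \cdot 7\right)^{2}\right) - 2} = \frac{1}{\left(450 - 649 \left(18 \cdot 7\right)^{2}\right) - 2} = \frac{1}{\left(450 - 649 \cdot 126^{2}\right) - 2} = \frac{1}{\left(450 - 10303524\right) - 2} = \frac{1}{-10303074 - 2} = \frac{1}{-10303076} = - \frac{1}{10303076}$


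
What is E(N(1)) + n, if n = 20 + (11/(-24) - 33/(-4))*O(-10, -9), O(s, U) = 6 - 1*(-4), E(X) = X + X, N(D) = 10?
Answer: 1415/12 ≈ 117.92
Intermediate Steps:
E(X) = 2*X
O(s, U) = 10 (O(s, U) = 6 + 4 = 10)
n = 1175/12 (n = 20 + (11/(-24) - 33/(-4))*10 = 20 + (11*(-1/24) - 33*(-1/4))*10 = 20 + (-11/24 + 33/4)*10 = 20 + (187/24)*10 = 20 + 935/12 = 1175/12 ≈ 97.917)
E(N(1)) + n = 2*10 + 1175/12 = 20 + 1175/12 = 1415/12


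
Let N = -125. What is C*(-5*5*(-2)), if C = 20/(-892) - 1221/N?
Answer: 543316/1115 ≈ 487.28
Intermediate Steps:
C = 271658/27875 (C = 20/(-892) - 1221/(-125) = 20*(-1/892) - 1221*(-1/125) = -5/223 + 1221/125 = 271658/27875 ≈ 9.7456)
C*(-5*5*(-2)) = 271658*(-5*5*(-2))/27875 = 271658*(-25*(-2))/27875 = (271658/27875)*50 = 543316/1115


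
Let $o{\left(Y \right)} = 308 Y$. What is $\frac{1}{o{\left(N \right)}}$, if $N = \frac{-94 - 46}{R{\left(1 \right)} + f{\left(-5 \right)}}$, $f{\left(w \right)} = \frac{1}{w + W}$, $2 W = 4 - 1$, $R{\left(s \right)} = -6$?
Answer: $\frac{1}{6860} \approx 0.00014577$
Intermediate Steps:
$W = \frac{3}{2}$ ($W = \frac{4 - 1}{2} = \frac{1}{2} \cdot 3 = \frac{3}{2} \approx 1.5$)
$f{\left(w \right)} = \frac{1}{\frac{3}{2} + w}$ ($f{\left(w \right)} = \frac{1}{w + \frac{3}{2}} = \frac{1}{\frac{3}{2} + w}$)
$N = \frac{245}{11}$ ($N = \frac{-94 - 46}{-6 + \frac{2}{3 + 2 \left(-5\right)}} = - \frac{140}{-6 + \frac{2}{3 - 10}} = - \frac{140}{-6 + \frac{2}{-7}} = - \frac{140}{-6 + 2 \left(- \frac{1}{7}\right)} = - \frac{140}{-6 - \frac{2}{7}} = - \frac{140}{- \frac{44}{7}} = \left(-140\right) \left(- \frac{7}{44}\right) = \frac{245}{11} \approx 22.273$)
$\frac{1}{o{\left(N \right)}} = \frac{1}{308 \cdot \frac{245}{11}} = \frac{1}{6860}$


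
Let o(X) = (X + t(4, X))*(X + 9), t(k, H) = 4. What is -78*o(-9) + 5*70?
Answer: 350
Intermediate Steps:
o(X) = (4 + X)*(9 + X) (o(X) = (X + 4)*(X + 9) = (4 + X)*(9 + X))
-78*o(-9) + 5*70 = -78*(36 + (-9)**2 + 13*(-9)) + 5*70 = -78*(36 + 81 - 117) + 350 = -78*0 + 350 = 0 + 350 = 350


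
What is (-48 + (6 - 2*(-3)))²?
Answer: 1296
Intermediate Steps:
(-48 + (6 - 2*(-3)))² = (-48 + (6 + 6))² = (-48 + 12)² = (-36)² = 1296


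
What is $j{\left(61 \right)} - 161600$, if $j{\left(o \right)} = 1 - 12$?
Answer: $-161611$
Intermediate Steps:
$j{\left(o \right)} = -11$ ($j{\left(o \right)} = 1 - 12 = -11$)
$j{\left(61 \right)} - 161600 = -11 - 161600 = -161611$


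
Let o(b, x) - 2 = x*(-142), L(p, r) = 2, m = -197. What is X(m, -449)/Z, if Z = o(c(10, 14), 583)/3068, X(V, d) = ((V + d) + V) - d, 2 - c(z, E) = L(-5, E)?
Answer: 11623/796 ≈ 14.602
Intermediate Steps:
c(z, E) = 0 (c(z, E) = 2 - 1*2 = 2 - 2 = 0)
o(b, x) = 2 - 142*x (o(b, x) = 2 + x*(-142) = 2 - 142*x)
X(V, d) = 2*V (X(V, d) = (d + 2*V) - d = 2*V)
Z = -1592/59 (Z = (2 - 142*583)/3068 = (2 - 82786)*(1/3068) = -82784*1/3068 = -1592/59 ≈ -26.983)
X(m, -449)/Z = (2*(-197))/(-1592/59) = -394*(-59/1592) = 11623/796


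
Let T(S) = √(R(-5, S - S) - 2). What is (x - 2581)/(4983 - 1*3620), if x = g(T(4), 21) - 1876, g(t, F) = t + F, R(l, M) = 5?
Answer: -4436/1363 + √3/1363 ≈ -3.2533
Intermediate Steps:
T(S) = √3 (T(S) = √(5 - 2) = √3)
g(t, F) = F + t
x = -1855 + √3 (x = (21 + √3) - 1876 = -1855 + √3 ≈ -1853.3)
(x - 2581)/(4983 - 1*3620) = ((-1855 + √3) - 2581)/(4983 - 1*3620) = (-4436 + √3)/(4983 - 3620) = (-4436 + √3)/1363 = (-4436 + √3)*(1/1363) = -4436/1363 + √3/1363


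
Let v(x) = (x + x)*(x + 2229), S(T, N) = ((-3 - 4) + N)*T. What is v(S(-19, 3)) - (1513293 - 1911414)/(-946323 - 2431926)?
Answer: 394534307173/1126083 ≈ 3.5036e+5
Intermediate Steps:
S(T, N) = T*(-7 + N) (S(T, N) = (-7 + N)*T = T*(-7 + N))
v(x) = 2*x*(2229 + x) (v(x) = (2*x)*(2229 + x) = 2*x*(2229 + x))
v(S(-19, 3)) - (1513293 - 1911414)/(-946323 - 2431926) = 2*(-19*(-7 + 3))*(2229 - 19*(-7 + 3)) - (1513293 - 1911414)/(-946323 - 2431926) = 2*(-19*(-4))*(2229 - 19*(-4)) - (-398121)/(-3378249) = 2*76*(2229 + 76) - (-398121)*(-1)/3378249 = 2*76*2305 - 1*132707/1126083 = 350360 - 132707/1126083 = 394534307173/1126083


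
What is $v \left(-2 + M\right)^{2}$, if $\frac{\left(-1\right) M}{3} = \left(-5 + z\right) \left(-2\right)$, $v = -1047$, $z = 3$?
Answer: $-205212$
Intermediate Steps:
$M = -12$ ($M = - 3 \left(-5 + 3\right) \left(-2\right) = - 3 \left(\left(-2\right) \left(-2\right)\right) = \left(-3\right) 4 = -12$)
$v \left(-2 + M\right)^{2} = - 1047 \left(-2 - 12\right)^{2} = - 1047 \left(-14\right)^{2} = \left(-1047\right) 196 = -205212$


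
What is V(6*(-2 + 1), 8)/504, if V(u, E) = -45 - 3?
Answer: -2/21 ≈ -0.095238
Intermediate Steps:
V(u, E) = -48
V(6*(-2 + 1), 8)/504 = -48/504 = -48*1/504 = -2/21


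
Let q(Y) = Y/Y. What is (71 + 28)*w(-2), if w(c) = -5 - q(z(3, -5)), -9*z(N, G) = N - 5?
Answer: -594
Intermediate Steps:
z(N, G) = 5/9 - N/9 (z(N, G) = -(N - 5)/9 = -(-5 + N)/9 = 5/9 - N/9)
q(Y) = 1
w(c) = -6 (w(c) = -5 - 1*1 = -5 - 1 = -6)
(71 + 28)*w(-2) = (71 + 28)*(-6) = 99*(-6) = -594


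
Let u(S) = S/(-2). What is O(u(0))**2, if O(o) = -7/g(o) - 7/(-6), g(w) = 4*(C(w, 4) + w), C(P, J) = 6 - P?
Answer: 49/64 ≈ 0.76563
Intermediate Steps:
g(w) = 24 (g(w) = 4*((6 - w) + w) = 4*6 = 24)
u(S) = -S/2 (u(S) = S*(-1/2) = -S/2)
O(o) = 7/8 (O(o) = -7/24 - 7/(-6) = -7*1/24 - 7*(-1/6) = -7/24 + 7/6 = 7/8)
O(u(0))**2 = (7/8)**2 = 49/64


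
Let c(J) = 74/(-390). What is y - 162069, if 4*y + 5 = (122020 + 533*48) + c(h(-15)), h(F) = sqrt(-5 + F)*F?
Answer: -24408013/195 ≈ -1.2517e+5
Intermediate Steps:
h(F) = F*sqrt(-5 + F)
c(J) = -37/195 (c(J) = 74*(-1/390) = -37/195)
y = 7195442/195 (y = -5/4 + ((122020 + 533*48) - 37/195)/4 = -5/4 + ((122020 + 25584) - 37/195)/4 = -5/4 + (147604 - 37/195)/4 = -5/4 + (1/4)*(28782743/195) = -5/4 + 28782743/780 = 7195442/195 ≈ 36900.)
y - 162069 = 7195442/195 - 162069 = -24408013/195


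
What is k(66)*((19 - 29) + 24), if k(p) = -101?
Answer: -1414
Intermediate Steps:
k(66)*((19 - 29) + 24) = -101*((19 - 29) + 24) = -101*(-10 + 24) = -101*14 = -1414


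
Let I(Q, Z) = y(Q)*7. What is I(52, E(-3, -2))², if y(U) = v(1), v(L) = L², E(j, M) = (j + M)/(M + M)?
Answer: 49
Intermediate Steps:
E(j, M) = (M + j)/(2*M) (E(j, M) = (M + j)/((2*M)) = (M + j)*(1/(2*M)) = (M + j)/(2*M))
y(U) = 1 (y(U) = 1² = 1)
I(Q, Z) = 7 (I(Q, Z) = 1*7 = 7)
I(52, E(-3, -2))² = 7² = 49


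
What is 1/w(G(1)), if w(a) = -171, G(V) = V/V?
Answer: -1/171 ≈ -0.0058480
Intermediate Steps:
G(V) = 1
1/w(G(1)) = 1/(-171) = -1/171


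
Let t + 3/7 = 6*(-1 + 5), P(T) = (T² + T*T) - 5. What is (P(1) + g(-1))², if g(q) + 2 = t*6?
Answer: 912025/49 ≈ 18613.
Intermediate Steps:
P(T) = -5 + 2*T² (P(T) = (T² + T²) - 5 = 2*T² - 5 = -5 + 2*T²)
t = 165/7 (t = -3/7 + 6*(-1 + 5) = -3/7 + 6*4 = -3/7 + 24 = 165/7 ≈ 23.571)
g(q) = 976/7 (g(q) = -2 + (165/7)*6 = -2 + 990/7 = 976/7)
(P(1) + g(-1))² = ((-5 + 2*1²) + 976/7)² = ((-5 + 2*1) + 976/7)² = ((-5 + 2) + 976/7)² = (-3 + 976/7)² = (955/7)² = 912025/49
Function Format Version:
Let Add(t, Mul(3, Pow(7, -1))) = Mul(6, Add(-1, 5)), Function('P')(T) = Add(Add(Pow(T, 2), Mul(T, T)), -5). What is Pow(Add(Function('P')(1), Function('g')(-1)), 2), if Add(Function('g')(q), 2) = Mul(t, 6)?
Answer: Rational(912025, 49) ≈ 18613.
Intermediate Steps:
Function('P')(T) = Add(-5, Mul(2, Pow(T, 2))) (Function('P')(T) = Add(Add(Pow(T, 2), Pow(T, 2)), -5) = Add(Mul(2, Pow(T, 2)), -5) = Add(-5, Mul(2, Pow(T, 2))))
t = Rational(165, 7) (t = Add(Rational(-3, 7), Mul(6, Add(-1, 5))) = Add(Rational(-3, 7), Mul(6, 4)) = Add(Rational(-3, 7), 24) = Rational(165, 7) ≈ 23.571)
Function('g')(q) = Rational(976, 7) (Function('g')(q) = Add(-2, Mul(Rational(165, 7), 6)) = Add(-2, Rational(990, 7)) = Rational(976, 7))
Pow(Add(Function('P')(1), Function('g')(-1)), 2) = Pow(Add(Add(-5, Mul(2, Pow(1, 2))), Rational(976, 7)), 2) = Pow(Add(Add(-5, Mul(2, 1)), Rational(976, 7)), 2) = Pow(Add(Add(-5, 2), Rational(976, 7)), 2) = Pow(Add(-3, Rational(976, 7)), 2) = Pow(Rational(955, 7), 2) = Rational(912025, 49)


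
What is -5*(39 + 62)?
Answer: -505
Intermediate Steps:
-5*(39 + 62) = -5*101 = -505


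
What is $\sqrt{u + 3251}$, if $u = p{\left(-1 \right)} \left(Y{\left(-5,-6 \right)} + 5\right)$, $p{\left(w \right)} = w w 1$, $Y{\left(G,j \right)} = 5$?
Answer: $\sqrt{3261} \approx 57.105$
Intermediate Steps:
$p{\left(w \right)} = w^{2}$ ($p{\left(w \right)} = w^{2} \cdot 1 = w^{2}$)
$u = 10$ ($u = \left(-1\right)^{2} \left(5 + 5\right) = 1 \cdot 10 = 10$)
$\sqrt{u + 3251} = \sqrt{10 + 3251} = \sqrt{3261}$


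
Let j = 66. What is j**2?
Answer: 4356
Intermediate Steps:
j**2 = 66**2 = 4356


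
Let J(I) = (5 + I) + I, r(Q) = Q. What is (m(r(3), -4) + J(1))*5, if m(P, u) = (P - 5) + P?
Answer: 40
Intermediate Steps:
m(P, u) = -5 + 2*P (m(P, u) = (-5 + P) + P = -5 + 2*P)
J(I) = 5 + 2*I
(m(r(3), -4) + J(1))*5 = ((-5 + 2*3) + (5 + 2*1))*5 = ((-5 + 6) + (5 + 2))*5 = (1 + 7)*5 = 8*5 = 40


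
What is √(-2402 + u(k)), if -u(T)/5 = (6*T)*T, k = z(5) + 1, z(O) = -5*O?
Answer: I*√19682 ≈ 140.29*I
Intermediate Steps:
k = -24 (k = -5*5 + 1 = -25 + 1 = -24)
u(T) = -30*T² (u(T) = -5*6*T*T = -30*T²)
√(-2402 + u(k)) = √(-2402 - 30*(-24)²) = √(-2402 - 30*576) = √(-2402 - 17280) = √(-19682) = I*√19682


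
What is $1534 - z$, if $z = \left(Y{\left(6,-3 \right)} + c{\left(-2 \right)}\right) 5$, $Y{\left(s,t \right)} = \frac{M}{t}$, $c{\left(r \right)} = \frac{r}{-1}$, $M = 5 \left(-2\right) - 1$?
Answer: $\frac{4517}{3} \approx 1505.7$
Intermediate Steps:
$M = -11$ ($M = -10 - 1 = -11$)
$c{\left(r \right)} = - r$ ($c{\left(r \right)} = r \left(-1\right) = - r$)
$Y{\left(s,t \right)} = - \frac{11}{t}$
$z = \frac{85}{3}$ ($z = \left(- \frac{11}{-3} - -2\right) 5 = \left(\left(-11\right) \left(- \frac{1}{3}\right) + 2\right) 5 = \left(\frac{11}{3} + 2\right) 5 = \frac{17}{3} \cdot 5 = \frac{85}{3} \approx 28.333$)
$1534 - z = 1534 - \frac{85}{3} = \frac{4517}{3}$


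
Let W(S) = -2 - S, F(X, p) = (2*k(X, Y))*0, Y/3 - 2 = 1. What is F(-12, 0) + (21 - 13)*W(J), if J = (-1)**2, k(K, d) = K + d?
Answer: -24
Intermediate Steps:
Y = 9 (Y = 6 + 3*1 = 6 + 3 = 9)
J = 1
F(X, p) = 0 (F(X, p) = (2*(X + 9))*0 = (2*(9 + X))*0 = (18 + 2*X)*0 = 0)
F(-12, 0) + (21 - 13)*W(J) = 0 + (21 - 13)*(-2 - 1*1) = 0 + 8*(-2 - 1) = 0 + 8*(-3) = 0 - 24 = -24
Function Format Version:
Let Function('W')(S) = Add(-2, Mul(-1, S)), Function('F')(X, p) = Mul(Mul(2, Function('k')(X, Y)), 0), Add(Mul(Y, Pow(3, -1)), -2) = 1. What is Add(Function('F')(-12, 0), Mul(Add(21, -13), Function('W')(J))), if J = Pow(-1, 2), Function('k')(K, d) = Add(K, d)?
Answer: -24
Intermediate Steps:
Y = 9 (Y = Add(6, Mul(3, 1)) = Add(6, 3) = 9)
J = 1
Function('F')(X, p) = 0 (Function('F')(X, p) = Mul(Mul(2, Add(X, 9)), 0) = Mul(Mul(2, Add(9, X)), 0) = Mul(Add(18, Mul(2, X)), 0) = 0)
Add(Function('F')(-12, 0), Mul(Add(21, -13), Function('W')(J))) = Add(0, Mul(Add(21, -13), Add(-2, Mul(-1, 1)))) = Add(0, Mul(8, Add(-2, -1))) = Add(0, Mul(8, -3)) = Add(0, -24) = -24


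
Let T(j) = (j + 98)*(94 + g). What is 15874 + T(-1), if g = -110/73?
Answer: 1813746/73 ≈ 24846.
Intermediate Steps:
g = -110/73 (g = -110*1/73 = -110/73 ≈ -1.5068)
T(j) = 661696/73 + 6752*j/73 (T(j) = (j + 98)*(94 - 110/73) = (98 + j)*(6752/73) = 661696/73 + 6752*j/73)
15874 + T(-1) = 15874 + (661696/73 + (6752/73)*(-1)) = 15874 + (661696/73 - 6752/73) = 15874 + 654944/73 = 1813746/73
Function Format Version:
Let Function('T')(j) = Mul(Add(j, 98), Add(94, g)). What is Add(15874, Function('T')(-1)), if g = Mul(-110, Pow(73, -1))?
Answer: Rational(1813746, 73) ≈ 24846.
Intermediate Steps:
g = Rational(-110, 73) (g = Mul(-110, Rational(1, 73)) = Rational(-110, 73) ≈ -1.5068)
Function('T')(j) = Add(Rational(661696, 73), Mul(Rational(6752, 73), j)) (Function('T')(j) = Mul(Add(j, 98), Add(94, Rational(-110, 73))) = Mul(Add(98, j), Rational(6752, 73)) = Add(Rational(661696, 73), Mul(Rational(6752, 73), j)))
Add(15874, Function('T')(-1)) = Add(15874, Add(Rational(661696, 73), Mul(Rational(6752, 73), -1))) = Add(15874, Add(Rational(661696, 73), Rational(-6752, 73))) = Add(15874, Rational(654944, 73)) = Rational(1813746, 73)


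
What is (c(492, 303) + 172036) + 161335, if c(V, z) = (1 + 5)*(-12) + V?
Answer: 333791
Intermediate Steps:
c(V, z) = -72 + V (c(V, z) = 6*(-12) + V = -72 + V)
(c(492, 303) + 172036) + 161335 = ((-72 + 492) + 172036) + 161335 = (420 + 172036) + 161335 = 172456 + 161335 = 333791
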